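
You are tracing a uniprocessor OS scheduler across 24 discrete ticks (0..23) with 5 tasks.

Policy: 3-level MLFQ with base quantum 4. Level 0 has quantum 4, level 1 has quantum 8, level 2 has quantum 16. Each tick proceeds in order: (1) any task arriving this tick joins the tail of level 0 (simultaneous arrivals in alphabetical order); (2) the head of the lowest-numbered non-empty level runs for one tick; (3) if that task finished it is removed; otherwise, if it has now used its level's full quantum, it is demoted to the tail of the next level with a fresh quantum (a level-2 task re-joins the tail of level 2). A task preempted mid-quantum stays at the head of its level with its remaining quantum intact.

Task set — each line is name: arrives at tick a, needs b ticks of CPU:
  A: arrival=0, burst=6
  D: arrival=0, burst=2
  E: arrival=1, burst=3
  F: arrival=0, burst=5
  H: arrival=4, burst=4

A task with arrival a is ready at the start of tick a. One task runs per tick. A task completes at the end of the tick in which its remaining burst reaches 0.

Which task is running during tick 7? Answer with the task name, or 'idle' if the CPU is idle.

running at tick 7 = F

t=0: L0/L1/L2 = ADF/-/- → run A
t=1: L0/L1/L2 = ADFE/-/- → run A
t=2: L0/L1/L2 = ADFE/-/- → run A
t=3: L0/L1/L2 = ADFE/-/- → run A
t=4: L0/L1/L2 = DFEH/A/- → run D
t=5: L0/L1/L2 = DFEH/A/- → run D
t=6: L0/L1/L2 = FEH/A/- → run F
t=7: L0/L1/L2 = FEH/A/- → run F
t=8: L0/L1/L2 = FEH/A/- → run F
t=9: L0/L1/L2 = FEH/A/- → run F
t=10: L0/L1/L2 = EH/AF/- → run E
t=11: L0/L1/L2 = EH/AF/- → run E
t=12: L0/L1/L2 = EH/AF/- → run E
t=13: L0/L1/L2 = H/AF/- → run H
t=14: L0/L1/L2 = H/AF/- → run H
t=15: L0/L1/L2 = H/AF/- → run H
t=16: L0/L1/L2 = H/AF/- → run H
t=17: L0/L1/L2 = -/AF/- → run A
t=18: L0/L1/L2 = -/AF/- → run A
t=19: L0/L1/L2 = -/F/- → run F
t=20: (idle)
t=21: (idle)
t=22: (idle)
t=23: (idle)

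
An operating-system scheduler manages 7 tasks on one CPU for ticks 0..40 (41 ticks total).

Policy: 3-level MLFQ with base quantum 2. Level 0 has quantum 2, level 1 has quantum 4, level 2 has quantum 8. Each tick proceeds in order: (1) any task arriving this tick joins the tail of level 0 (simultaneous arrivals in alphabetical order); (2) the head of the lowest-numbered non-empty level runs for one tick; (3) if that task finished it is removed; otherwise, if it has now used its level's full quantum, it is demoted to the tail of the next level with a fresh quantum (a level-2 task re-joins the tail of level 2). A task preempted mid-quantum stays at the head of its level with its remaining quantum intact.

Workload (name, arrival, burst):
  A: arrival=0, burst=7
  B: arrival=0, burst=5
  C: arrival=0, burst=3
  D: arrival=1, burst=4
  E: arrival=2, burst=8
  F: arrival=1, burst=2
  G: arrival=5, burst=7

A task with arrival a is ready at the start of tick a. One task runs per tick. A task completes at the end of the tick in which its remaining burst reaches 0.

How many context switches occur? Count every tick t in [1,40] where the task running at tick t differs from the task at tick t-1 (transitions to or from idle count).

context switches = 16

t=0: L0/L1/L2 = ABC/-/- → run A
t=1: L0/L1/L2 = ABCDF/-/- → run A
t=2: L0/L1/L2 = BCDFE/A/- → run B
t=3: L0/L1/L2 = BCDFE/A/- → run B
t=4: L0/L1/L2 = CDFE/AB/- → run C
t=5: L0/L1/L2 = CDFEG/AB/- → run C
t=6: L0/L1/L2 = DFEG/ABC/- → run D
t=7: L0/L1/L2 = DFEG/ABC/- → run D
t=8: L0/L1/L2 = FEG/ABCD/- → run F
t=9: L0/L1/L2 = FEG/ABCD/- → run F
t=10: L0/L1/L2 = EG/ABCD/- → run E
t=11: L0/L1/L2 = EG/ABCD/- → run E
t=12: L0/L1/L2 = G/ABCDE/- → run G
t=13: L0/L1/L2 = G/ABCDE/- → run G
t=14: L0/L1/L2 = -/ABCDEG/- → run A
t=15: L0/L1/L2 = -/ABCDEG/- → run A
t=16: L0/L1/L2 = -/ABCDEG/- → run A
t=17: L0/L1/L2 = -/ABCDEG/- → run A
t=18: L0/L1/L2 = -/BCDEG/A → run B
t=19: L0/L1/L2 = -/BCDEG/A → run B
t=20: L0/L1/L2 = -/BCDEG/A → run B
t=21: L0/L1/L2 = -/CDEG/A → run C
t=22: L0/L1/L2 = -/DEG/A → run D
t=23: L0/L1/L2 = -/DEG/A → run D
t=24: L0/L1/L2 = -/EG/A → run E
t=25: L0/L1/L2 = -/EG/A → run E
t=26: L0/L1/L2 = -/EG/A → run E
t=27: L0/L1/L2 = -/EG/A → run E
t=28: L0/L1/L2 = -/G/AE → run G
t=29: L0/L1/L2 = -/G/AE → run G
t=30: L0/L1/L2 = -/G/AE → run G
t=31: L0/L1/L2 = -/G/AE → run G
t=32: L0/L1/L2 = -/-/AEG → run A
t=33: L0/L1/L2 = -/-/EG → run E
t=34: L0/L1/L2 = -/-/EG → run E
t=35: L0/L1/L2 = -/-/G → run G
t=36: (idle)
t=37: (idle)
t=38: (idle)
t=39: (idle)
t=40: (idle)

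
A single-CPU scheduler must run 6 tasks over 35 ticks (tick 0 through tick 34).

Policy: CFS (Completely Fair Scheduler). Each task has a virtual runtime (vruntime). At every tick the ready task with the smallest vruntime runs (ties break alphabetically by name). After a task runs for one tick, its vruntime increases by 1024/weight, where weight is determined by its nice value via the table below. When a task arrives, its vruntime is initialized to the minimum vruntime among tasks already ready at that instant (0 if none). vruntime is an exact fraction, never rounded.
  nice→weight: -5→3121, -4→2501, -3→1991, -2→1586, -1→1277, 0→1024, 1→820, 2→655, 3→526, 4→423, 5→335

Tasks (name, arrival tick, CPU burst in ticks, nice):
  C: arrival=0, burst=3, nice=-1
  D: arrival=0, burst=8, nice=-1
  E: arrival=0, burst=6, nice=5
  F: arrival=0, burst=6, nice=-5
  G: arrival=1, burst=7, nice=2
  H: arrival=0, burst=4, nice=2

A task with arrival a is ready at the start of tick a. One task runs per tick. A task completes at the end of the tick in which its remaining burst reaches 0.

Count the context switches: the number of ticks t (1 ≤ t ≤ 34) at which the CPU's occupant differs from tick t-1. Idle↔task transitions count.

context switches = 28

t=0: vr[C=0 D=0 E=0 F=0 H=0] → run C
t=1: vr[C=1024/1277 D=0 E=0 F=0 G=0 H=0] → run D
t=2: vr[C=1024/1277 D=1024/1277 E=0 F=0 G=0 H=0] → run E
t=3: vr[C=1024/1277 D=1024/1277 E=1024/335 F=0 G=0 H=0] → run F
t=4: vr[C=1024/1277 D=1024/1277 E=1024/335 F=1024/3121 G=0 H=0] → run G
t=5: vr[C=1024/1277 D=1024/1277 E=1024/335 F=1024/3121 G=1024/655 H=0] → run H
t=6: vr[C=1024/1277 D=1024/1277 E=1024/335 F=1024/3121 G=1024/655 H=1024/655] → run F
t=7: vr[C=1024/1277 D=1024/1277 E=1024/335 F=2048/3121 G=1024/655 H=1024/655] → run F
t=8: vr[C=1024/1277 D=1024/1277 E=1024/335 F=3072/3121 G=1024/655 H=1024/655] → run C
t=9: vr[C=2048/1277 D=1024/1277 E=1024/335 F=3072/3121 G=1024/655 H=1024/655] → run D
t=10: vr[C=2048/1277 D=2048/1277 E=1024/335 F=3072/3121 G=1024/655 H=1024/655] → run F
t=11: vr[C=2048/1277 D=2048/1277 E=1024/335 F=4096/3121 G=1024/655 H=1024/655] → run F
t=12: vr[C=2048/1277 D=2048/1277 E=1024/335 F=5120/3121 G=1024/655 H=1024/655] → run G
t=13: vr[C=2048/1277 D=2048/1277 E=1024/335 F=5120/3121 G=2048/655 H=1024/655] → run H
t=14: vr[C=2048/1277 D=2048/1277 E=1024/335 F=5120/3121 G=2048/655 H=2048/655] → run C
t=15: vr[D=2048/1277 E=1024/335 F=5120/3121 G=2048/655 H=2048/655] → run D
t=16: vr[D=3072/1277 E=1024/335 F=5120/3121 G=2048/655 H=2048/655] → run F
t=17: vr[D=3072/1277 E=1024/335 G=2048/655 H=2048/655] → run D
t=18: vr[D=4096/1277 E=1024/335 G=2048/655 H=2048/655] → run E
t=19: vr[D=4096/1277 E=2048/335 G=2048/655 H=2048/655] → run G
t=20: vr[D=4096/1277 E=2048/335 G=3072/655 H=2048/655] → run H
t=21: vr[D=4096/1277 E=2048/335 G=3072/655 H=3072/655] → run D
t=22: vr[D=5120/1277 E=2048/335 G=3072/655 H=3072/655] → run D
t=23: vr[D=6144/1277 E=2048/335 G=3072/655 H=3072/655] → run G
t=24: vr[D=6144/1277 E=2048/335 G=4096/655 H=3072/655] → run H
t=25: vr[D=6144/1277 E=2048/335 G=4096/655] → run D
t=26: vr[D=7168/1277 E=2048/335 G=4096/655] → run D
t=27: vr[E=2048/335 G=4096/655] → run E
t=28: vr[E=3072/335 G=4096/655] → run G
t=29: vr[E=3072/335 G=1024/131] → run G
t=30: vr[E=3072/335 G=6144/655] → run E
t=31: vr[E=4096/335 G=6144/655] → run G
t=32: vr[E=4096/335] → run E
t=33: vr[E=1024/67] → run E
t=34: (idle)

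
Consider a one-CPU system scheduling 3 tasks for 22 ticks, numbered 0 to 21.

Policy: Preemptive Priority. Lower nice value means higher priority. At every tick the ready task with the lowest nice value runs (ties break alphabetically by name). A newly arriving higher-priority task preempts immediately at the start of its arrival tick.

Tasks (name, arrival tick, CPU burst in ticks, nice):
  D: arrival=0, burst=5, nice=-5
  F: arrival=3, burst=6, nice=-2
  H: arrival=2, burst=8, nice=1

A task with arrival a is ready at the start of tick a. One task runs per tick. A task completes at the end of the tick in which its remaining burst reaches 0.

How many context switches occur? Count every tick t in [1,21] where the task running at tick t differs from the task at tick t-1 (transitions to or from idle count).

context switches = 3

t=0: ready={D} → run D
t=1: ready={D} → run D
t=2: ready={D,H} → run D
t=3: ready={D,F,H} → run D
t=4: ready={D,F,H} → run D
t=5: ready={F,H} → run F
t=6: ready={F,H} → run F
t=7: ready={F,H} → run F
t=8: ready={F,H} → run F
t=9: ready={F,H} → run F
t=10: ready={F,H} → run F
t=11: ready={H} → run H
t=12: ready={H} → run H
t=13: ready={H} → run H
t=14: ready={H} → run H
t=15: ready={H} → run H
t=16: ready={H} → run H
t=17: ready={H} → run H
t=18: ready={H} → run H
t=19: (idle)
t=20: (idle)
t=21: (idle)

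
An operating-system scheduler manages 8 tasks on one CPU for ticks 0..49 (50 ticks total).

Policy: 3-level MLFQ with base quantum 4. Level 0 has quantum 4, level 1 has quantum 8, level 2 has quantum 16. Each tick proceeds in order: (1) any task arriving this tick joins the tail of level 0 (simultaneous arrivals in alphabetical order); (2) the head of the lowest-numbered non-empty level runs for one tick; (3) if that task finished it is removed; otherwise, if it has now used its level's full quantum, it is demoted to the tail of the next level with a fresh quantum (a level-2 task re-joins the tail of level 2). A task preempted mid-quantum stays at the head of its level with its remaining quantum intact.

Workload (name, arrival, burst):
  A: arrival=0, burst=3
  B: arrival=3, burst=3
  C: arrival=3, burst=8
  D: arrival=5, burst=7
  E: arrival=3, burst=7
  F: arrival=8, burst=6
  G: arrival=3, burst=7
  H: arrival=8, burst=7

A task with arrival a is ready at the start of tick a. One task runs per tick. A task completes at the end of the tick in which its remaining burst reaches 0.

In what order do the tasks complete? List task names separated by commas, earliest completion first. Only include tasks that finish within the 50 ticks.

completion order = A, B, C, E, G, D, F, H

t=0: L0/L1/L2 = A/-/- → run A
t=1: L0/L1/L2 = A/-/- → run A
t=2: L0/L1/L2 = A/-/- → run A
t=3: L0/L1/L2 = BCEG/-/- → run B
t=4: L0/L1/L2 = BCEG/-/- → run B
t=5: L0/L1/L2 = BCEGD/-/- → run B
t=6: L0/L1/L2 = CEGD/-/- → run C
t=7: L0/L1/L2 = CEGD/-/- → run C
t=8: L0/L1/L2 = CEGDFH/-/- → run C
t=9: L0/L1/L2 = CEGDFH/-/- → run C
t=10: L0/L1/L2 = EGDFH/C/- → run E
t=11: L0/L1/L2 = EGDFH/C/- → run E
t=12: L0/L1/L2 = EGDFH/C/- → run E
t=13: L0/L1/L2 = EGDFH/C/- → run E
t=14: L0/L1/L2 = GDFH/CE/- → run G
t=15: L0/L1/L2 = GDFH/CE/- → run G
t=16: L0/L1/L2 = GDFH/CE/- → run G
t=17: L0/L1/L2 = GDFH/CE/- → run G
t=18: L0/L1/L2 = DFH/CEG/- → run D
t=19: L0/L1/L2 = DFH/CEG/- → run D
t=20: L0/L1/L2 = DFH/CEG/- → run D
t=21: L0/L1/L2 = DFH/CEG/- → run D
t=22: L0/L1/L2 = FH/CEGD/- → run F
t=23: L0/L1/L2 = FH/CEGD/- → run F
t=24: L0/L1/L2 = FH/CEGD/- → run F
t=25: L0/L1/L2 = FH/CEGD/- → run F
t=26: L0/L1/L2 = H/CEGDF/- → run H
t=27: L0/L1/L2 = H/CEGDF/- → run H
t=28: L0/L1/L2 = H/CEGDF/- → run H
t=29: L0/L1/L2 = H/CEGDF/- → run H
t=30: L0/L1/L2 = -/CEGDFH/- → run C
t=31: L0/L1/L2 = -/CEGDFH/- → run C
t=32: L0/L1/L2 = -/CEGDFH/- → run C
t=33: L0/L1/L2 = -/CEGDFH/- → run C
t=34: L0/L1/L2 = -/EGDFH/- → run E
t=35: L0/L1/L2 = -/EGDFH/- → run E
t=36: L0/L1/L2 = -/EGDFH/- → run E
t=37: L0/L1/L2 = -/GDFH/- → run G
t=38: L0/L1/L2 = -/GDFH/- → run G
t=39: L0/L1/L2 = -/GDFH/- → run G
t=40: L0/L1/L2 = -/DFH/- → run D
t=41: L0/L1/L2 = -/DFH/- → run D
t=42: L0/L1/L2 = -/DFH/- → run D
t=43: L0/L1/L2 = -/FH/- → run F
t=44: L0/L1/L2 = -/FH/- → run F
t=45: L0/L1/L2 = -/H/- → run H
t=46: L0/L1/L2 = -/H/- → run H
t=47: L0/L1/L2 = -/H/- → run H
t=48: (idle)
t=49: (idle)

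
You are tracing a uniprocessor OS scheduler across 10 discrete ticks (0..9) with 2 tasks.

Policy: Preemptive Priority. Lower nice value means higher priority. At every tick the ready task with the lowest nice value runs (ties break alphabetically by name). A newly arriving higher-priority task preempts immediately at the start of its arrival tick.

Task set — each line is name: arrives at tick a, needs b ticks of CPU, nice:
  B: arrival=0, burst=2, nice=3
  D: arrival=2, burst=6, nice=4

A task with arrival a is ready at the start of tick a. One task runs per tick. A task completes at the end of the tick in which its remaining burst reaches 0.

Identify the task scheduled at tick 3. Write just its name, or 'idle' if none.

t=0: ready={B} → run B
t=1: ready={B} → run B
t=2: ready={D} → run D
t=3: ready={D} → run D
t=4: ready={D} → run D
t=5: ready={D} → run D
t=6: ready={D} → run D
t=7: ready={D} → run D
t=8: (idle)
t=9: (idle)

running at tick 3 = D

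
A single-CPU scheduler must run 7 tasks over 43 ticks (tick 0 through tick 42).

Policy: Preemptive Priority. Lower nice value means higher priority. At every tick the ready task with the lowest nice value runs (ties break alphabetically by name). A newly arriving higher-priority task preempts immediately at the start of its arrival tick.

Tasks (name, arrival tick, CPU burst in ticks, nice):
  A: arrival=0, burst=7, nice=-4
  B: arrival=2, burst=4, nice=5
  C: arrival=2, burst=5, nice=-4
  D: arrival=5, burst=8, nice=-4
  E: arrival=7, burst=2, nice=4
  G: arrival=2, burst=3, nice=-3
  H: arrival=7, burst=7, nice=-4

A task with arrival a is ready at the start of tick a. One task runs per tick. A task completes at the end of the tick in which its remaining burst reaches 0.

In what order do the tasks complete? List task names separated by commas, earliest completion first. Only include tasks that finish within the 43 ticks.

completion order = A, C, D, H, G, E, B

t=0: ready={A} → run A
t=1: ready={A} → run A
t=2: ready={A,B,C,G} → run A
t=3: ready={A,B,C,G} → run A
t=4: ready={A,B,C,G} → run A
t=5: ready={A,B,C,D,G} → run A
t=6: ready={A,B,C,D,G} → run A
t=7: ready={B,C,D,E,G,H} → run C
t=8: ready={B,C,D,E,G,H} → run C
t=9: ready={B,C,D,E,G,H} → run C
t=10: ready={B,C,D,E,G,H} → run C
t=11: ready={B,C,D,E,G,H} → run C
t=12: ready={B,D,E,G,H} → run D
t=13: ready={B,D,E,G,H} → run D
t=14: ready={B,D,E,G,H} → run D
t=15: ready={B,D,E,G,H} → run D
t=16: ready={B,D,E,G,H} → run D
t=17: ready={B,D,E,G,H} → run D
t=18: ready={B,D,E,G,H} → run D
t=19: ready={B,D,E,G,H} → run D
t=20: ready={B,E,G,H} → run H
t=21: ready={B,E,G,H} → run H
t=22: ready={B,E,G,H} → run H
t=23: ready={B,E,G,H} → run H
t=24: ready={B,E,G,H} → run H
t=25: ready={B,E,G,H} → run H
t=26: ready={B,E,G,H} → run H
t=27: ready={B,E,G} → run G
t=28: ready={B,E,G} → run G
t=29: ready={B,E,G} → run G
t=30: ready={B,E} → run E
t=31: ready={B,E} → run E
t=32: ready={B} → run B
t=33: ready={B} → run B
t=34: ready={B} → run B
t=35: ready={B} → run B
t=36: (idle)
t=37: (idle)
t=38: (idle)
t=39: (idle)
t=40: (idle)
t=41: (idle)
t=42: (idle)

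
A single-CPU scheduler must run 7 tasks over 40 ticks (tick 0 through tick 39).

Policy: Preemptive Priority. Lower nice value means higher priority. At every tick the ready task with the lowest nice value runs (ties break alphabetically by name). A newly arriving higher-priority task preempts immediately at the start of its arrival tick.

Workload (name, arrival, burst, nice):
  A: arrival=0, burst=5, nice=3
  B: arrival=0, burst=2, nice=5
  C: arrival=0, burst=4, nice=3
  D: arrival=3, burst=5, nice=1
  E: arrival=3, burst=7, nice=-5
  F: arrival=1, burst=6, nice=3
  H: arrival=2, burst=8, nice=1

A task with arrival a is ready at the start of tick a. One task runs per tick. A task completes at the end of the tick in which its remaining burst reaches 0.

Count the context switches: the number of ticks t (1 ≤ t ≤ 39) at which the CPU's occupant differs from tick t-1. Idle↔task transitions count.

t=0: ready={A,B,C} → run A
t=1: ready={A,B,C,F} → run A
t=2: ready={A,B,C,F,H} → run H
t=3: ready={A,B,C,D,E,F,H} → run E
t=4: ready={A,B,C,D,E,F,H} → run E
t=5: ready={A,B,C,D,E,F,H} → run E
t=6: ready={A,B,C,D,E,F,H} → run E
t=7: ready={A,B,C,D,E,F,H} → run E
t=8: ready={A,B,C,D,E,F,H} → run E
t=9: ready={A,B,C,D,E,F,H} → run E
t=10: ready={A,B,C,D,F,H} → run D
t=11: ready={A,B,C,D,F,H} → run D
t=12: ready={A,B,C,D,F,H} → run D
t=13: ready={A,B,C,D,F,H} → run D
t=14: ready={A,B,C,D,F,H} → run D
t=15: ready={A,B,C,F,H} → run H
t=16: ready={A,B,C,F,H} → run H
t=17: ready={A,B,C,F,H} → run H
t=18: ready={A,B,C,F,H} → run H
t=19: ready={A,B,C,F,H} → run H
t=20: ready={A,B,C,F,H} → run H
t=21: ready={A,B,C,F,H} → run H
t=22: ready={A,B,C,F} → run A
t=23: ready={A,B,C,F} → run A
t=24: ready={A,B,C,F} → run A
t=25: ready={B,C,F} → run C
t=26: ready={B,C,F} → run C
t=27: ready={B,C,F} → run C
t=28: ready={B,C,F} → run C
t=29: ready={B,F} → run F
t=30: ready={B,F} → run F
t=31: ready={B,F} → run F
t=32: ready={B,F} → run F
t=33: ready={B,F} → run F
t=34: ready={B,F} → run F
t=35: ready={B} → run B
t=36: ready={B} → run B
t=37: (idle)
t=38: (idle)
t=39: (idle)

context switches = 9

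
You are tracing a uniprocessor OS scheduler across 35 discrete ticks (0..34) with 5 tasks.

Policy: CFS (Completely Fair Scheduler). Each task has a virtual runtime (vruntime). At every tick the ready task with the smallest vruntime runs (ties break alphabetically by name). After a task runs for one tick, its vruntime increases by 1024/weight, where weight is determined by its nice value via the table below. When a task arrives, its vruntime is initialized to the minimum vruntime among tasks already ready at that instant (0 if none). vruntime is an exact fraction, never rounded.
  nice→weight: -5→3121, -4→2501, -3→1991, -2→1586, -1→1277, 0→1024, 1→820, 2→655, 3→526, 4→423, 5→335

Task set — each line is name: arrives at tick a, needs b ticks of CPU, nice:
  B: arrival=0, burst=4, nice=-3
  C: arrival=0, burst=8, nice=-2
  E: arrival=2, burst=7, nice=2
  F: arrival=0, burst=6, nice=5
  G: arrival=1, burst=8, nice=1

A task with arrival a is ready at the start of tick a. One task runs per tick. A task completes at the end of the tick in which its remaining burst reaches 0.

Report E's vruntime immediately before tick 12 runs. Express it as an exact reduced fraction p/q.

vruntime(E, start of tick 12) = 2048/655

t=0: vr[B=0 C=0 F=0] → run B
t=1: vr[B=1024/1991 C=0 F=0 G=0] → run C
t=2: vr[B=1024/1991 C=512/793 E=0 F=0 G=0] → run E
t=3: vr[B=1024/1991 C=512/793 E=1024/655 F=0 G=0] → run F
t=4: vr[B=1024/1991 C=512/793 E=1024/655 F=1024/335 G=0] → run G
t=5: vr[B=1024/1991 C=512/793 E=1024/655 F=1024/335 G=256/205] → run B
t=6: vr[B=2048/1991 C=512/793 E=1024/655 F=1024/335 G=256/205] → run C
t=7: vr[B=2048/1991 C=1024/793 E=1024/655 F=1024/335 G=256/205] → run B
t=8: vr[B=3072/1991 C=1024/793 E=1024/655 F=1024/335 G=256/205] → run G
t=9: vr[B=3072/1991 C=1024/793 E=1024/655 F=1024/335 G=512/205] → run C
t=10: vr[B=3072/1991 C=1536/793 E=1024/655 F=1024/335 G=512/205] → run B
t=11: vr[C=1536/793 E=1024/655 F=1024/335 G=512/205] → run E
t=12: vr[C=1536/793 E=2048/655 F=1024/335 G=512/205] → run C
t=13: vr[C=2048/793 E=2048/655 F=1024/335 G=512/205] → run G
t=14: vr[C=2048/793 E=2048/655 F=1024/335 G=768/205] → run C
t=15: vr[C=2560/793 E=2048/655 F=1024/335 G=768/205] → run F
t=16: vr[C=2560/793 E=2048/655 F=2048/335 G=768/205] → run E
t=17: vr[C=2560/793 E=3072/655 F=2048/335 G=768/205] → run C
t=18: vr[C=3072/793 E=3072/655 F=2048/335 G=768/205] → run G
t=19: vr[C=3072/793 E=3072/655 F=2048/335 G=1024/205] → run C
t=20: vr[C=3584/793 E=3072/655 F=2048/335 G=1024/205] → run C
t=21: vr[E=3072/655 F=2048/335 G=1024/205] → run E
t=22: vr[E=4096/655 F=2048/335 G=1024/205] → run G
t=23: vr[E=4096/655 F=2048/335 G=256/41] → run F
t=24: vr[E=4096/655 F=3072/335 G=256/41] → run G
t=25: vr[E=4096/655 F=3072/335 G=1536/205] → run E
t=26: vr[E=1024/131 F=3072/335 G=1536/205] → run G
t=27: vr[E=1024/131 F=3072/335 G=1792/205] → run E
t=28: vr[E=6144/655 F=3072/335 G=1792/205] → run G
t=29: vr[E=6144/655 F=3072/335] → run F
t=30: vr[E=6144/655 F=4096/335] → run E
t=31: vr[F=4096/335] → run F
t=32: vr[F=1024/67] → run F
t=33: (idle)
t=34: (idle)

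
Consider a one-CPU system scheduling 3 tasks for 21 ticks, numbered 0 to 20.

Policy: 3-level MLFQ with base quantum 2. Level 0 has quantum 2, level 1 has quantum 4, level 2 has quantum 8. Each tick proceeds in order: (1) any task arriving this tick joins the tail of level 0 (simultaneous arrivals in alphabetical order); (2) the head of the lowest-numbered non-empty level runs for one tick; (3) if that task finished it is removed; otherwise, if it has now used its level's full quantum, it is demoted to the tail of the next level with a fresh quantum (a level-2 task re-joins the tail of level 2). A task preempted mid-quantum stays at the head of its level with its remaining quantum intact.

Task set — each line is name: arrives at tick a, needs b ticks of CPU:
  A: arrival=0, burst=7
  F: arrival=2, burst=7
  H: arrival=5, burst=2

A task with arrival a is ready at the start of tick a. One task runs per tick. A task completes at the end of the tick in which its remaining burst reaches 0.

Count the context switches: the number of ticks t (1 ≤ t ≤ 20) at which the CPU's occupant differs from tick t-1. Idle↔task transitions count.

context switches = 8

t=0: L0/L1/L2 = A/-/- → run A
t=1: L0/L1/L2 = A/-/- → run A
t=2: L0/L1/L2 = F/A/- → run F
t=3: L0/L1/L2 = F/A/- → run F
t=4: L0/L1/L2 = -/AF/- → run A
t=5: L0/L1/L2 = H/AF/- → run H
t=6: L0/L1/L2 = H/AF/- → run H
t=7: L0/L1/L2 = -/AF/- → run A
t=8: L0/L1/L2 = -/AF/- → run A
t=9: L0/L1/L2 = -/AF/- → run A
t=10: L0/L1/L2 = -/F/A → run F
t=11: L0/L1/L2 = -/F/A → run F
t=12: L0/L1/L2 = -/F/A → run F
t=13: L0/L1/L2 = -/F/A → run F
t=14: L0/L1/L2 = -/-/AF → run A
t=15: L0/L1/L2 = -/-/F → run F
t=16: (idle)
t=17: (idle)
t=18: (idle)
t=19: (idle)
t=20: (idle)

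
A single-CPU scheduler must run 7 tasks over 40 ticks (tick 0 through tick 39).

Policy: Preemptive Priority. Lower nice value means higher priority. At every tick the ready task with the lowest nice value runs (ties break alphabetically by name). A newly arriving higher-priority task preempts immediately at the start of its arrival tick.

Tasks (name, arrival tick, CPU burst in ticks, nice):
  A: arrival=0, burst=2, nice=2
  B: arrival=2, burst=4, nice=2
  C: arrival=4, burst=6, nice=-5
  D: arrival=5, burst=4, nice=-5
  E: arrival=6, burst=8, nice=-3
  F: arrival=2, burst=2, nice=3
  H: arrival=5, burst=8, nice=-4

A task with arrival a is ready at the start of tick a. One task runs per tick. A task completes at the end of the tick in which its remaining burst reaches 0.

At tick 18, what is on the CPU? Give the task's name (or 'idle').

running at tick 18 = H

t=0: ready={A} → run A
t=1: ready={A} → run A
t=2: ready={B,F} → run B
t=3: ready={B,F} → run B
t=4: ready={B,C,F} → run C
t=5: ready={B,C,D,F,H} → run C
t=6: ready={B,C,D,E,F,H} → run C
t=7: ready={B,C,D,E,F,H} → run C
t=8: ready={B,C,D,E,F,H} → run C
t=9: ready={B,C,D,E,F,H} → run C
t=10: ready={B,D,E,F,H} → run D
t=11: ready={B,D,E,F,H} → run D
t=12: ready={B,D,E,F,H} → run D
t=13: ready={B,D,E,F,H} → run D
t=14: ready={B,E,F,H} → run H
t=15: ready={B,E,F,H} → run H
t=16: ready={B,E,F,H} → run H
t=17: ready={B,E,F,H} → run H
t=18: ready={B,E,F,H} → run H
t=19: ready={B,E,F,H} → run H
t=20: ready={B,E,F,H} → run H
t=21: ready={B,E,F,H} → run H
t=22: ready={B,E,F} → run E
t=23: ready={B,E,F} → run E
t=24: ready={B,E,F} → run E
t=25: ready={B,E,F} → run E
t=26: ready={B,E,F} → run E
t=27: ready={B,E,F} → run E
t=28: ready={B,E,F} → run E
t=29: ready={B,E,F} → run E
t=30: ready={B,F} → run B
t=31: ready={B,F} → run B
t=32: ready={F} → run F
t=33: ready={F} → run F
t=34: (idle)
t=35: (idle)
t=36: (idle)
t=37: (idle)
t=38: (idle)
t=39: (idle)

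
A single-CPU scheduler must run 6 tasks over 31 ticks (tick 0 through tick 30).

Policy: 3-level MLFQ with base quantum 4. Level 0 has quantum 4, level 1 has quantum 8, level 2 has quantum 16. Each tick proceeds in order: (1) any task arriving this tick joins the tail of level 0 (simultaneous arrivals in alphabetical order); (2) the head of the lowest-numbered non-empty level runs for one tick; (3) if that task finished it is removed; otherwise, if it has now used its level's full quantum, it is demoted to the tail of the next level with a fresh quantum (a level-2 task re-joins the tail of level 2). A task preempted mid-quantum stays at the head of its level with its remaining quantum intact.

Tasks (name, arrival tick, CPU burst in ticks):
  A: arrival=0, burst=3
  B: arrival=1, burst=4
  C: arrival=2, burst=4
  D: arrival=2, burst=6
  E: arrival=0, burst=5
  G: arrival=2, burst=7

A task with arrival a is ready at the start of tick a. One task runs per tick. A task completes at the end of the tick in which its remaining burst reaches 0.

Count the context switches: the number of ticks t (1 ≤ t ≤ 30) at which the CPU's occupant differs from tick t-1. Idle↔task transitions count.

t=0: L0/L1/L2 = AE/-/- → run A
t=1: L0/L1/L2 = AEB/-/- → run A
t=2: L0/L1/L2 = AEBCDG/-/- → run A
t=3: L0/L1/L2 = EBCDG/-/- → run E
t=4: L0/L1/L2 = EBCDG/-/- → run E
t=5: L0/L1/L2 = EBCDG/-/- → run E
t=6: L0/L1/L2 = EBCDG/-/- → run E
t=7: L0/L1/L2 = BCDG/E/- → run B
t=8: L0/L1/L2 = BCDG/E/- → run B
t=9: L0/L1/L2 = BCDG/E/- → run B
t=10: L0/L1/L2 = BCDG/E/- → run B
t=11: L0/L1/L2 = CDG/E/- → run C
t=12: L0/L1/L2 = CDG/E/- → run C
t=13: L0/L1/L2 = CDG/E/- → run C
t=14: L0/L1/L2 = CDG/E/- → run C
t=15: L0/L1/L2 = DG/E/- → run D
t=16: L0/L1/L2 = DG/E/- → run D
t=17: L0/L1/L2 = DG/E/- → run D
t=18: L0/L1/L2 = DG/E/- → run D
t=19: L0/L1/L2 = G/ED/- → run G
t=20: L0/L1/L2 = G/ED/- → run G
t=21: L0/L1/L2 = G/ED/- → run G
t=22: L0/L1/L2 = G/ED/- → run G
t=23: L0/L1/L2 = -/EDG/- → run E
t=24: L0/L1/L2 = -/DG/- → run D
t=25: L0/L1/L2 = -/DG/- → run D
t=26: L0/L1/L2 = -/G/- → run G
t=27: L0/L1/L2 = -/G/- → run G
t=28: L0/L1/L2 = -/G/- → run G
t=29: (idle)
t=30: (idle)

context switches = 9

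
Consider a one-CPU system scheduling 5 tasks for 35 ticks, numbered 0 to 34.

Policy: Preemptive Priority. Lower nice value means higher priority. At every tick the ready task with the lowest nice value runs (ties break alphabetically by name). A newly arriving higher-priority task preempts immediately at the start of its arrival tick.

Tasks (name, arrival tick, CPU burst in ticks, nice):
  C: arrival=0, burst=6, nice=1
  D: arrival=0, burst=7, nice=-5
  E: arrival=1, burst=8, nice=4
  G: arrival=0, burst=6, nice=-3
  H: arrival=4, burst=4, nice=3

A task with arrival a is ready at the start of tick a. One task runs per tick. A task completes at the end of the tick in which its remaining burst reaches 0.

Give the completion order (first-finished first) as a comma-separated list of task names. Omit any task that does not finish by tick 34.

completion order = D, G, C, H, E

t=0: ready={C,D,G} → run D
t=1: ready={C,D,E,G} → run D
t=2: ready={C,D,E,G} → run D
t=3: ready={C,D,E,G} → run D
t=4: ready={C,D,E,G,H} → run D
t=5: ready={C,D,E,G,H} → run D
t=6: ready={C,D,E,G,H} → run D
t=7: ready={C,E,G,H} → run G
t=8: ready={C,E,G,H} → run G
t=9: ready={C,E,G,H} → run G
t=10: ready={C,E,G,H} → run G
t=11: ready={C,E,G,H} → run G
t=12: ready={C,E,G,H} → run G
t=13: ready={C,E,H} → run C
t=14: ready={C,E,H} → run C
t=15: ready={C,E,H} → run C
t=16: ready={C,E,H} → run C
t=17: ready={C,E,H} → run C
t=18: ready={C,E,H} → run C
t=19: ready={E,H} → run H
t=20: ready={E,H} → run H
t=21: ready={E,H} → run H
t=22: ready={E,H} → run H
t=23: ready={E} → run E
t=24: ready={E} → run E
t=25: ready={E} → run E
t=26: ready={E} → run E
t=27: ready={E} → run E
t=28: ready={E} → run E
t=29: ready={E} → run E
t=30: ready={E} → run E
t=31: (idle)
t=32: (idle)
t=33: (idle)
t=34: (idle)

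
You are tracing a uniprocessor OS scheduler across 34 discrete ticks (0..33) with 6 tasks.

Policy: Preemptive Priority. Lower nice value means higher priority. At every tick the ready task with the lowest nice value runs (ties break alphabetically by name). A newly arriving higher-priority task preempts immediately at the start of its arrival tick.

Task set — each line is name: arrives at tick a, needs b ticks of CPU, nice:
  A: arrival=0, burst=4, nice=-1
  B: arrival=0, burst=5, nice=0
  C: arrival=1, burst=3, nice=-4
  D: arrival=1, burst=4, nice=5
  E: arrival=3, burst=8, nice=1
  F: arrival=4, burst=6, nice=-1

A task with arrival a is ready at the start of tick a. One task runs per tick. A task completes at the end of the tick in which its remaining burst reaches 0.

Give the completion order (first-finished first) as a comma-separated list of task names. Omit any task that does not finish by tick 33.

completion order = C, A, F, B, E, D

t=0: ready={A,B} → run A
t=1: ready={A,B,C,D} → run C
t=2: ready={A,B,C,D} → run C
t=3: ready={A,B,C,D,E} → run C
t=4: ready={A,B,D,E,F} → run A
t=5: ready={A,B,D,E,F} → run A
t=6: ready={A,B,D,E,F} → run A
t=7: ready={B,D,E,F} → run F
t=8: ready={B,D,E,F} → run F
t=9: ready={B,D,E,F} → run F
t=10: ready={B,D,E,F} → run F
t=11: ready={B,D,E,F} → run F
t=12: ready={B,D,E,F} → run F
t=13: ready={B,D,E} → run B
t=14: ready={B,D,E} → run B
t=15: ready={B,D,E} → run B
t=16: ready={B,D,E} → run B
t=17: ready={B,D,E} → run B
t=18: ready={D,E} → run E
t=19: ready={D,E} → run E
t=20: ready={D,E} → run E
t=21: ready={D,E} → run E
t=22: ready={D,E} → run E
t=23: ready={D,E} → run E
t=24: ready={D,E} → run E
t=25: ready={D,E} → run E
t=26: ready={D} → run D
t=27: ready={D} → run D
t=28: ready={D} → run D
t=29: ready={D} → run D
t=30: (idle)
t=31: (idle)
t=32: (idle)
t=33: (idle)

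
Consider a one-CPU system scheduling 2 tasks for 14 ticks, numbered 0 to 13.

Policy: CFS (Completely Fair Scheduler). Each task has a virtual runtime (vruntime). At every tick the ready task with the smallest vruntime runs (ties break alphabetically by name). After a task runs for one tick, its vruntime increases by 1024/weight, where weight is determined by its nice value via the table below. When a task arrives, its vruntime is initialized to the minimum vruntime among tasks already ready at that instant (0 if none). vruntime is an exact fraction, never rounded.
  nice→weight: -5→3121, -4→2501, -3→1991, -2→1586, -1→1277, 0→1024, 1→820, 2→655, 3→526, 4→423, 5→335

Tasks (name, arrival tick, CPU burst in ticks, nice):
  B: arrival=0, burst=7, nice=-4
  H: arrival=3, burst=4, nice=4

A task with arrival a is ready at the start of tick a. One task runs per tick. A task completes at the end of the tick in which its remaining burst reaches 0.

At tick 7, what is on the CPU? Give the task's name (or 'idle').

t=0: vr[B=0] → run B
t=1: vr[B=1024/2501] → run B
t=2: vr[B=2048/2501] → run B
t=3: vr[B=3072/2501 H=3072/2501] → run B
t=4: vr[B=4096/2501 H=3072/2501] → run H
t=5: vr[B=4096/2501 H=3860480/1057923] → run B
t=6: vr[B=5120/2501 H=3860480/1057923] → run B
t=7: vr[B=6144/2501 H=3860480/1057923] → run B
t=8: vr[H=3860480/1057923] → run H
t=9: vr[H=6421504/1057923] → run H
t=10: vr[H=2994176/352641] → run H
t=11: (idle)
t=12: (idle)
t=13: (idle)

running at tick 7 = B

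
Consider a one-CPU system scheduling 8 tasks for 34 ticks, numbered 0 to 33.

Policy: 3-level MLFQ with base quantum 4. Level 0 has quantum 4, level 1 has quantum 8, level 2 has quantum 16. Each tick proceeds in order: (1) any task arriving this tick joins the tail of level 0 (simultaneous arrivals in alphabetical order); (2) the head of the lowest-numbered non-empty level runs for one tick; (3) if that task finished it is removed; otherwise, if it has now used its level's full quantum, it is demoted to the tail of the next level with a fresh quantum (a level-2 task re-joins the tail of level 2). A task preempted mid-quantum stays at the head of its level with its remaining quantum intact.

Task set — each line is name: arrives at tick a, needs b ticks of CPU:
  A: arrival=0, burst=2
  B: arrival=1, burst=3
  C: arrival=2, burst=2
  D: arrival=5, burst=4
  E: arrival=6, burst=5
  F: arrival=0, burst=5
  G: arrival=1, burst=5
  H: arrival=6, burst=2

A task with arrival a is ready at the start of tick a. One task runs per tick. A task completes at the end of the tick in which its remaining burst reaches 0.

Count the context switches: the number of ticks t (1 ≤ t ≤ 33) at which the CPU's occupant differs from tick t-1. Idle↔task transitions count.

t=0: L0/L1/L2 = AF/-/- → run A
t=1: L0/L1/L2 = AFBG/-/- → run A
t=2: L0/L1/L2 = FBGC/-/- → run F
t=3: L0/L1/L2 = FBGC/-/- → run F
t=4: L0/L1/L2 = FBGC/-/- → run F
t=5: L0/L1/L2 = FBGCD/-/- → run F
t=6: L0/L1/L2 = BGCDEH/F/- → run B
t=7: L0/L1/L2 = BGCDEH/F/- → run B
t=8: L0/L1/L2 = BGCDEH/F/- → run B
t=9: L0/L1/L2 = GCDEH/F/- → run G
t=10: L0/L1/L2 = GCDEH/F/- → run G
t=11: L0/L1/L2 = GCDEH/F/- → run G
t=12: L0/L1/L2 = GCDEH/F/- → run G
t=13: L0/L1/L2 = CDEH/FG/- → run C
t=14: L0/L1/L2 = CDEH/FG/- → run C
t=15: L0/L1/L2 = DEH/FG/- → run D
t=16: L0/L1/L2 = DEH/FG/- → run D
t=17: L0/L1/L2 = DEH/FG/- → run D
t=18: L0/L1/L2 = DEH/FG/- → run D
t=19: L0/L1/L2 = EH/FG/- → run E
t=20: L0/L1/L2 = EH/FG/- → run E
t=21: L0/L1/L2 = EH/FG/- → run E
t=22: L0/L1/L2 = EH/FG/- → run E
t=23: L0/L1/L2 = H/FGE/- → run H
t=24: L0/L1/L2 = H/FGE/- → run H
t=25: L0/L1/L2 = -/FGE/- → run F
t=26: L0/L1/L2 = -/GE/- → run G
t=27: L0/L1/L2 = -/E/- → run E
t=28: (idle)
t=29: (idle)
t=30: (idle)
t=31: (idle)
t=32: (idle)
t=33: (idle)

context switches = 11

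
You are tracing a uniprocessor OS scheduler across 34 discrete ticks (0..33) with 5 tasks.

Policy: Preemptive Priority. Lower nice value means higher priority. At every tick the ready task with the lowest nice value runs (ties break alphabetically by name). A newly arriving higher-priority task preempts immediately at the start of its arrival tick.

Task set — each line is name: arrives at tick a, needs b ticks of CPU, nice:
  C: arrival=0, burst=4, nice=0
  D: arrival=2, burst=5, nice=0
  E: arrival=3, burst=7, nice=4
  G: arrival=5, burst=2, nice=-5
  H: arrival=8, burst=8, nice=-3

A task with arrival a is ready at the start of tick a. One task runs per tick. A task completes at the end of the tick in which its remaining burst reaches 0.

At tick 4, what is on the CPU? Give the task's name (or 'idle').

t=0: ready={C} → run C
t=1: ready={C} → run C
t=2: ready={C,D} → run C
t=3: ready={C,D,E} → run C
t=4: ready={D,E} → run D
t=5: ready={D,E,G} → run G
t=6: ready={D,E,G} → run G
t=7: ready={D,E} → run D
t=8: ready={D,E,H} → run H
t=9: ready={D,E,H} → run H
t=10: ready={D,E,H} → run H
t=11: ready={D,E,H} → run H
t=12: ready={D,E,H} → run H
t=13: ready={D,E,H} → run H
t=14: ready={D,E,H} → run H
t=15: ready={D,E,H} → run H
t=16: ready={D,E} → run D
t=17: ready={D,E} → run D
t=18: ready={D,E} → run D
t=19: ready={E} → run E
t=20: ready={E} → run E
t=21: ready={E} → run E
t=22: ready={E} → run E
t=23: ready={E} → run E
t=24: ready={E} → run E
t=25: ready={E} → run E
t=26: (idle)
t=27: (idle)
t=28: (idle)
t=29: (idle)
t=30: (idle)
t=31: (idle)
t=32: (idle)
t=33: (idle)

running at tick 4 = D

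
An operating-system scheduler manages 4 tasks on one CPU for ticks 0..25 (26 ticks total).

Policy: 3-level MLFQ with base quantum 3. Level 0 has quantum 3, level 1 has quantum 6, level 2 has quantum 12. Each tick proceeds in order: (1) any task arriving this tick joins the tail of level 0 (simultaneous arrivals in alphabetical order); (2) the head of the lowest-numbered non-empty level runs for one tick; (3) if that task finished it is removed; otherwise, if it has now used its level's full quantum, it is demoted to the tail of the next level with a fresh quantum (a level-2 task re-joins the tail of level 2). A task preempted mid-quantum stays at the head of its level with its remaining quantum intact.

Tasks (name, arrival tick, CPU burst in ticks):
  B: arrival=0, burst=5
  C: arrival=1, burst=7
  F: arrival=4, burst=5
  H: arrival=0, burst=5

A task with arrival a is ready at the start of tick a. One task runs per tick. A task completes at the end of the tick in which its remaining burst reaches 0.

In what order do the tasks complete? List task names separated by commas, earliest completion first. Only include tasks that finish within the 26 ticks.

t=0: L0/L1/L2 = BH/-/- → run B
t=1: L0/L1/L2 = BHC/-/- → run B
t=2: L0/L1/L2 = BHC/-/- → run B
t=3: L0/L1/L2 = HC/B/- → run H
t=4: L0/L1/L2 = HCF/B/- → run H
t=5: L0/L1/L2 = HCF/B/- → run H
t=6: L0/L1/L2 = CF/BH/- → run C
t=7: L0/L1/L2 = CF/BH/- → run C
t=8: L0/L1/L2 = CF/BH/- → run C
t=9: L0/L1/L2 = F/BHC/- → run F
t=10: L0/L1/L2 = F/BHC/- → run F
t=11: L0/L1/L2 = F/BHC/- → run F
t=12: L0/L1/L2 = -/BHCF/- → run B
t=13: L0/L1/L2 = -/BHCF/- → run B
t=14: L0/L1/L2 = -/HCF/- → run H
t=15: L0/L1/L2 = -/HCF/- → run H
t=16: L0/L1/L2 = -/CF/- → run C
t=17: L0/L1/L2 = -/CF/- → run C
t=18: L0/L1/L2 = -/CF/- → run C
t=19: L0/L1/L2 = -/CF/- → run C
t=20: L0/L1/L2 = -/F/- → run F
t=21: L0/L1/L2 = -/F/- → run F
t=22: (idle)
t=23: (idle)
t=24: (idle)
t=25: (idle)

completion order = B, H, C, F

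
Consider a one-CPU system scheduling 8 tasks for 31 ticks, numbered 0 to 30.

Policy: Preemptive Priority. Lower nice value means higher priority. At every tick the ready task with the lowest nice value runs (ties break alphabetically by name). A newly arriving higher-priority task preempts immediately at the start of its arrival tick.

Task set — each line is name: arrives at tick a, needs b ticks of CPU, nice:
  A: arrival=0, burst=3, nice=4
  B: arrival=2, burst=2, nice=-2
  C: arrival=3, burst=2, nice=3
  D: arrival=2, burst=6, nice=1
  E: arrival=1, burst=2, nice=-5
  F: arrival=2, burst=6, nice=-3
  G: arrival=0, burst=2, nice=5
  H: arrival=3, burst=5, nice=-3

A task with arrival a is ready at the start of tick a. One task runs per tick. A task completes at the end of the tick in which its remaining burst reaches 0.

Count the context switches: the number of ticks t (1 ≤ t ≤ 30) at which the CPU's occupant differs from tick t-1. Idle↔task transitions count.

t=0: ready={A,G} → run A
t=1: ready={A,E,G} → run E
t=2: ready={A,B,D,E,F,G} → run E
t=3: ready={A,B,C,D,F,G,H} → run F
t=4: ready={A,B,C,D,F,G,H} → run F
t=5: ready={A,B,C,D,F,G,H} → run F
t=6: ready={A,B,C,D,F,G,H} → run F
t=7: ready={A,B,C,D,F,G,H} → run F
t=8: ready={A,B,C,D,F,G,H} → run F
t=9: ready={A,B,C,D,G,H} → run H
t=10: ready={A,B,C,D,G,H} → run H
t=11: ready={A,B,C,D,G,H} → run H
t=12: ready={A,B,C,D,G,H} → run H
t=13: ready={A,B,C,D,G,H} → run H
t=14: ready={A,B,C,D,G} → run B
t=15: ready={A,B,C,D,G} → run B
t=16: ready={A,C,D,G} → run D
t=17: ready={A,C,D,G} → run D
t=18: ready={A,C,D,G} → run D
t=19: ready={A,C,D,G} → run D
t=20: ready={A,C,D,G} → run D
t=21: ready={A,C,D,G} → run D
t=22: ready={A,C,G} → run C
t=23: ready={A,C,G} → run C
t=24: ready={A,G} → run A
t=25: ready={A,G} → run A
t=26: ready={G} → run G
t=27: ready={G} → run G
t=28: (idle)
t=29: (idle)
t=30: (idle)

context switches = 9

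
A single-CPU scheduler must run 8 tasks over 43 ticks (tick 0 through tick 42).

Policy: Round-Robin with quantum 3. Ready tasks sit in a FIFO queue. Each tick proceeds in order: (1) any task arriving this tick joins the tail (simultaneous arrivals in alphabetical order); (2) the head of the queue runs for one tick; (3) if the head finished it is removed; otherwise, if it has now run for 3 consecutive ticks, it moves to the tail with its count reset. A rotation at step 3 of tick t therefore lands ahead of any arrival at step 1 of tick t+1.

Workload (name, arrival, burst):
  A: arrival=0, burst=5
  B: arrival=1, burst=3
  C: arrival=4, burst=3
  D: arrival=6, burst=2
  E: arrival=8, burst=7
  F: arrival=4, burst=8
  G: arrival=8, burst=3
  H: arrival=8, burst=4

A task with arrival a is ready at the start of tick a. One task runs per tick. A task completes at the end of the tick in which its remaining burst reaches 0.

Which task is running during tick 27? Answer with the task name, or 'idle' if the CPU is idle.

t=0: queue=[A] q_used=0 → run A
t=1: queue=[A,B] q_used=1 → run A
t=2: queue=[A,B] q_used=2 → run A
t=3: queue=[B,A] q_used=0 → run B
t=4: queue=[B,A,C,F] q_used=1 → run B
t=5: queue=[B,A,C,F] q_used=2 → run B
t=6: queue=[A,C,F,D] q_used=0 → run A
t=7: queue=[A,C,F,D] q_used=1 → run A
t=8: queue=[C,F,D,E,G,H] q_used=0 → run C
t=9: queue=[C,F,D,E,G,H] q_used=1 → run C
t=10: queue=[C,F,D,E,G,H] q_used=2 → run C
t=11: queue=[F,D,E,G,H] q_used=0 → run F
t=12: queue=[F,D,E,G,H] q_used=1 → run F
t=13: queue=[F,D,E,G,H] q_used=2 → run F
t=14: queue=[D,E,G,H,F] q_used=0 → run D
t=15: queue=[D,E,G,H,F] q_used=1 → run D
t=16: queue=[E,G,H,F] q_used=0 → run E
t=17: queue=[E,G,H,F] q_used=1 → run E
t=18: queue=[E,G,H,F] q_used=2 → run E
t=19: queue=[G,H,F,E] q_used=0 → run G
t=20: queue=[G,H,F,E] q_used=1 → run G
t=21: queue=[G,H,F,E] q_used=2 → run G
t=22: queue=[H,F,E] q_used=0 → run H
t=23: queue=[H,F,E] q_used=1 → run H
t=24: queue=[H,F,E] q_used=2 → run H
t=25: queue=[F,E,H] q_used=0 → run F
t=26: queue=[F,E,H] q_used=1 → run F
t=27: queue=[F,E,H] q_used=2 → run F
t=28: queue=[E,H,F] q_used=0 → run E
t=29: queue=[E,H,F] q_used=1 → run E
t=30: queue=[E,H,F] q_used=2 → run E
t=31: queue=[H,F,E] q_used=0 → run H
t=32: queue=[F,E] q_used=0 → run F
t=33: queue=[F,E] q_used=1 → run F
t=34: queue=[E] q_used=0 → run E
t=35: (idle)
t=36: (idle)
t=37: (idle)
t=38: (idle)
t=39: (idle)
t=40: (idle)
t=41: (idle)
t=42: (idle)

running at tick 27 = F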